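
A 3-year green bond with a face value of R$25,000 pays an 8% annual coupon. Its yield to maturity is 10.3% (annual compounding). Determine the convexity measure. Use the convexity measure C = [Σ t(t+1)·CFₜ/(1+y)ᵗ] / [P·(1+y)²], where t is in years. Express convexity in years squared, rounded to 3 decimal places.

8.887

With y = 0.103:
  t   CF        PV=CF/(1+0.103)^t    t·PV        t(t+1)·PV
  1     2,000.00     1,813.2366     1,813.2366       3,626.4733
  2     2,000.00     1,643.9135     3,287.8271       9,863.4812
  3    27,000.00    20,120.4286    60,361.2857     241,445.1427
  Σ                 23,577.5787    65,462.3494     254,935.0972
P = 23,577.5787.
Convexity = Σ t(t+1)·PV / [P·(1+y)²] = 254,935.0972 / (23,577.5787 × 1.216609) = 8.88750.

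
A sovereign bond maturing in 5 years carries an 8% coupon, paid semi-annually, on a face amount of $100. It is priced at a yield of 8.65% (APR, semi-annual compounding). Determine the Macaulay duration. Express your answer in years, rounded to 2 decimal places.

Periodic yield y = 0.04325. Discount each cash flow and weight by its period:
  t   CF        PV=CF/(1+0.04325)^t    t·PV
  1         4.00         3.8342         3.8342
  2         4.00         3.6752         7.3504
  3         4.00         3.5229        10.5686
  4         4.00         3.3768        13.5072
  5         4.00         3.2368        16.1841
  6         4.00         3.1026        18.6158
  7         4.00         2.9740        20.8180
  8         4.00         2.8507        22.8057
  9         4.00         2.7325        24.5927
  10      104.00        68.1004       681.0036
  Σ                     97.4061       819.2803
Price P = Σ PV = 97.4061.
Macaulay duration = Σ(t·PV) / P = 819.2803 / 97.4061 = 8.41098 half-year periods.
In years: 8.41098 / 2 = 4.20549 years.

4.21 years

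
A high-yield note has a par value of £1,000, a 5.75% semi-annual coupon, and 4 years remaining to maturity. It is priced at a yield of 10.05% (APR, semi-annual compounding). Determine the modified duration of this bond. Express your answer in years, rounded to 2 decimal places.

3.42 years

Periodic yield y = 0.05025. First find Macaulay duration:
  t   CF        PV=CF/(1+0.05025)^t    t·PV
  1        28.75        27.3744        27.3744
  2        28.75        26.0647        52.1294
  3        28.75        24.8176        74.4528
  4        28.75        23.6302        94.5207
  5        28.75        22.4996       112.4979
  6        28.75        21.4231       128.5384
  7        28.75        20.3981       142.7865
  8     1,028.75       694.9736     5,559.7890
  Σ                    861.1812     6,192.0892
P = 861.1812; Macaulay duration = 6,192.0892 / 861.1812 = 7.19023 half-year periods = 3.59511 years.
Modified duration = D_Mac / (1 + y) = 3.59511 / 1.05025 = 3.42310 years.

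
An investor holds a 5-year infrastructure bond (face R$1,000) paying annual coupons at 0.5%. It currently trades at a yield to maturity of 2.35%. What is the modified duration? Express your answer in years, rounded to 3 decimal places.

Periodic yield y = 0.0235. First find Macaulay duration:
  t   CF        PV=CF/(1+0.0235)^t    t·PV
  1         5.00         4.8852         4.8852
  2         5.00         4.7730         9.5461
  3         5.00         4.6634        13.9903
  4         5.00         4.5564        18.2255
  5     1,005.00       894.8018     4,474.0088
  Σ                    913.6798     4,520.6558
P = 913.6798; Macaulay duration = 4,520.6558 / 913.6798 = 4.94775 years.
Modified duration = D_Mac / (1 + y) = 4.94775 / 1.0235 = 4.83414 years.

4.834 years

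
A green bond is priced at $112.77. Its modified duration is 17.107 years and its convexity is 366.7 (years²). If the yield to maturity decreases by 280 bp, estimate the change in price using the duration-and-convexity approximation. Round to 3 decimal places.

Duration effect: -D_mod·Δy = -17.107 × (-0.028) = +0.478996
Convexity effect: ½·C·(Δy)² = 0.5 × 366.7 × (-0.028)² = +0.1437464
ΔP/P ≈ +0.478996 + 0.1437464 = +0.6227424
ΔP ≈ 112.77 × (+0.6227424) = +70.226660448.

+$70.227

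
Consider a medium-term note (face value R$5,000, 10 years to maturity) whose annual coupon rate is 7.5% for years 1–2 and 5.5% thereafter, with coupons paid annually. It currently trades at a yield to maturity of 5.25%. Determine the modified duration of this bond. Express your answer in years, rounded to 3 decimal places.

Periodic yield y = 0.0525. First find Macaulay duration:
  t   CF        PV=CF/(1+0.0525)^t    t·PV
  1       375.00       356.2945       356.2945
  2       375.00       338.5221       677.0443
  3       275.00       235.8666       707.5997
  4       275.00       224.1012       896.4050
  5       275.00       212.9228     1,064.6140
  6       275.00       202.3019     1,213.8117
  7       275.00       192.2109     1,345.4761
  8       275.00       182.6232     1,460.9853
  9       275.00       173.5137     1,561.6232
  10    5,275.00     3,162.2880    31,622.8799
  Σ                  5,280.6449    40,906.7338
P = 5,280.6449; Macaulay duration = 40,906.7338 / 5,280.6449 = 7.74654 years.
Modified duration = D_Mac / (1 + y) = 7.74654 / 1.0525 = 7.36013 years.

7.360 years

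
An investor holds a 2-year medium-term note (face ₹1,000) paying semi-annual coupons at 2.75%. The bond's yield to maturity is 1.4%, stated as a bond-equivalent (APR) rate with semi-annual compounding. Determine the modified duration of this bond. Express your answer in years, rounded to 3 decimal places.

Periodic yield y = 0.007. First find Macaulay duration:
  t   CF        PV=CF/(1+0.007)^t    t·PV
  1        13.75        13.6544        13.6544
  2        13.75        13.5595        27.1190
  3        13.75        13.4652        40.3957
  4     1,013.75       985.8549     3,943.4195
  Σ                  1,026.5340     4,024.5886
P = 1,026.5340; Macaulay duration = 4,024.5886 / 1,026.5340 = 3.92056 half-year periods = 1.96028 years.
Modified duration = D_Mac / (1 + y) = 1.96028 / 1.007 = 1.94665 years.

1.947 years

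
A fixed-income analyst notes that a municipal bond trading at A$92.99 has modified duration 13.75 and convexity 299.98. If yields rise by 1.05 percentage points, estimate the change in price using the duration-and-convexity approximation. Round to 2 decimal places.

-A$11.89

Duration effect: -D_mod·Δy = -13.75 × (+0.0105) = -0.144375
Convexity effect: ½·C·(Δy)² = 0.5 × 299.98 × (0.0105)² = +0.0165363975
ΔP/P ≈ -0.144375 + 0.0165363975 = -0.1278386025
ΔP ≈ 92.99 × (-0.1278386025) = -11.887711646475.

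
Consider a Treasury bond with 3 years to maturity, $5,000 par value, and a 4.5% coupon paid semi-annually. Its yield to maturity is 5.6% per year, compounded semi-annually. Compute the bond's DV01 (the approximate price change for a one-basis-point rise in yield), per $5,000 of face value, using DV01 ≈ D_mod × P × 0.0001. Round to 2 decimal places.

$1.34

Periodic yield y = 0.028.
  t   CF        PV=CF/(1+0.028)^t    t·PV
  1       112.50       109.4358       109.4358
  2       112.50       106.4551       212.9101
  3       112.50       103.5555       310.6665
  4       112.50       100.7349       402.9397
  5       112.50        97.9912       489.9559
  6     5,112.50     4,331.8622    25,991.1732
  Σ                  4,850.0347    27,517.0812
P = 4,850.0347; D_Mac = 5.67358 half-year periods = 2.83679 yrs; D_mod = 2.75953 yrs.
DV01 ≈ 2.75953 × 4,850.0347 × 0.0001 = 1.338379.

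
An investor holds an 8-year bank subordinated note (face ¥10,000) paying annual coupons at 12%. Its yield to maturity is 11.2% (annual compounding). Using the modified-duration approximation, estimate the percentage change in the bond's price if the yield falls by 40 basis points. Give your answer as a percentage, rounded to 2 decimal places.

+2.02%

Periodic yield y = 0.112. Modified duration first:
  t   CF        PV=CF/(1+0.112)^t    t·PV
  1     1,200.00     1,079.1367     1,079.1367
  2     1,200.00       970.4467     1,940.8933
  3     1,200.00       872.7038     2,618.1115
  4     1,200.00       784.8056     3,139.2224
  5     1,200.00       705.7604     3,528.8022
  6     1,200.00       634.6767     3,808.0599
  7     1,200.00       570.7524     3,995.2667
  8    11,200.00     4,790.4876    38,323.9012
  Σ                 10,408.7699    58,433.3939
P = 10,408.7699; D_Mac = 5.61386 yrs; D_mod = 5.61386/(1+0.112) = 5.04844 yrs.
ΔP/P ≈ -D_mod · Δy = -5.04844 × (-0.004) = +0.020194 = +2.0194%.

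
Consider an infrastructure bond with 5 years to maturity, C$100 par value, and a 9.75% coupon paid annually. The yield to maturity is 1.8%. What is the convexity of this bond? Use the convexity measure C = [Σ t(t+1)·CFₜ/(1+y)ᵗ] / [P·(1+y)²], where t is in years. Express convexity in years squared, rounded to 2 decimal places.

With y = 0.018:
  t   CF        PV=CF/(1+0.018)^t    t·PV        t(t+1)·PV
  1         9.75         9.5776         9.5776          19.1552
  2         9.75         9.4083        18.8165          56.4495
  3         9.75         9.2419        27.7257         110.9028
  4         9.75         9.0785        36.3140         181.5698
  5       109.75       100.3843       501.9213       3,011.5279
  Σ                    137.6905       594.3551       3,379.6052
P = 137.6905.
Convexity = Σ t(t+1)·PV / [P·(1+y)²] = 3,379.6052 / (137.6905 × 1.036324) = 23.68462.

23.68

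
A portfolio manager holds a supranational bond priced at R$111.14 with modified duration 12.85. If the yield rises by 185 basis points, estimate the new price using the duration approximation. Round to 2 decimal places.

Duration approximation: ΔP/P ≈ -D_mod · Δy = -12.85 × (+0.0185) = -0.237725.
New price ≈ 111.14 × (1 - 0.237725) = 84.7192435.

R$84.72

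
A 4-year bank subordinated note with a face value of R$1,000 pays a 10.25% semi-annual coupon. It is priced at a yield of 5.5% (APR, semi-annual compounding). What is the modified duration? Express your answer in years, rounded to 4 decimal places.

Periodic yield y = 0.0275. First find Macaulay duration:
  t   CF        PV=CF/(1+0.0275)^t    t·PV
  1        51.25        49.8783        49.8783
  2        51.25        48.5434        97.0868
  3        51.25        47.2442       141.7326
  4        51.25        45.9797       183.9190
  5        51.25        44.7491       223.7457
  6        51.25        43.5515       261.3089
  7        51.25        42.3859       296.7011
  8     1,051.25       846.1578     6,769.2624
  Σ                  1,168.4900     8,023.6348
P = 1,168.4900; Macaulay duration = 8,023.6348 / 1,168.4900 = 6.86667 half-year periods = 3.43333 years.
Modified duration = D_Mac / (1 + y) = 3.43333 / 1.0275 = 3.34145 years.

3.3414 years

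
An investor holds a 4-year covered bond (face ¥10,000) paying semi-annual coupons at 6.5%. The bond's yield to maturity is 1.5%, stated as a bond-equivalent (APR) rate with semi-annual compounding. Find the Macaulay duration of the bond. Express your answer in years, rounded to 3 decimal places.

3.627 years

Periodic yield y = 0.0075. Discount each cash flow and weight by its period:
  t   CF        PV=CF/(1+0.0075)^t    t·PV
  1       325.00       322.5806       322.5806
  2       325.00       320.1793       640.3586
  3       325.00       317.7958       953.3875
  4       325.00       315.4301     1,261.7204
  5       325.00       313.0820     1,565.4100
  6       325.00       310.7514     1,864.5081
  7       325.00       308.4381     2,159.0665
  8    10,325.00     9,725.8960    77,807.1681
  Σ                 11,934.1533    86,574.1998
Price P = Σ PV = 11,934.1533.
Macaulay duration = Σ(t·PV) / P = 86,574.1998 / 11,934.1533 = 7.25432 half-year periods.
In years: 7.25432 / 2 = 3.62716 years.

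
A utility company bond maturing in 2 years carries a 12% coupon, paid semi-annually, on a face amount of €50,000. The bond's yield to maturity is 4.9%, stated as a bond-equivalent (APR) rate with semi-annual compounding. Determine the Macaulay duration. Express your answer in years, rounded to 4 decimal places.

Periodic yield y = 0.0245. Discount each cash flow and weight by its period:
  t   CF        PV=CF/(1+0.0245)^t    t·PV
  1     3,000.00     2,928.2577     2,928.2577
  2     3,000.00     2,858.2310     5,716.4621
  3     3,000.00     2,789.8790     8,369.6370
  4    53,000.00    48,109.1871   192,436.7484
  Σ                 56,685.5548   209,451.1051
Price P = Σ PV = 56,685.5548.
Macaulay duration = Σ(t·PV) / P = 209,451.1051 / 56,685.5548 = 3.69496 half-year periods.
In years: 3.69496 / 2 = 1.84748 years.

1.8475 years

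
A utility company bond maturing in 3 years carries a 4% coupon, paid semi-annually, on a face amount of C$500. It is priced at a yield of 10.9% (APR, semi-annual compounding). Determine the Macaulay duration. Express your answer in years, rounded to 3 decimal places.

2.839 years

Periodic yield y = 0.0545. Discount each cash flow and weight by its period:
  t   CF        PV=CF/(1+0.0545)^t    t·PV
  1        10.00         9.4832         9.4832
  2        10.00         8.9930        17.9861
  3        10.00         8.5283        25.5848
  4        10.00         8.0875        32.3500
  5        10.00         7.6695        38.3475
  6       510.00       370.9289     2,225.5734
  Σ                    413.6904     2,349.3249
Price P = Σ PV = 413.6904.
Macaulay duration = Σ(t·PV) / P = 2,349.3249 / 413.6904 = 5.67895 half-year periods.
In years: 5.67895 / 2 = 2.83947 years.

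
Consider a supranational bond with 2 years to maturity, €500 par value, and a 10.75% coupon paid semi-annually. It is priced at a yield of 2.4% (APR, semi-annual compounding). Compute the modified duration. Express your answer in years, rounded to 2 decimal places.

Periodic yield y = 0.012. First find Macaulay duration:
  t   CF        PV=CF/(1+0.012)^t    t·PV
  1       26.875        26.5563        26.5563
  2       26.875        26.2414        52.4829
  3       26.875        25.9303        77.7908
  4      526.875       502.3259     2,009.3035
  Σ                    581.0539     2,166.1334
P = 581.0539; Macaulay duration = 2,166.1334 / 581.0539 = 3.72794 half-year periods = 1.86397 years.
Modified duration = D_Mac / (1 + y) = 1.86397 / 1.012 = 1.84187 years.

1.84 years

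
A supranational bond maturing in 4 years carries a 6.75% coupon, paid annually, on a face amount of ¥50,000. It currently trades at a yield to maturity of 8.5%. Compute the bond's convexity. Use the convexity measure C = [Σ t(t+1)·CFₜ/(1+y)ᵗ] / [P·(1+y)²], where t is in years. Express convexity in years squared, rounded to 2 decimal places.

14.88

With y = 0.085:
  t   CF        PV=CF/(1+0.085)^t    t·PV        t(t+1)·PV
  1     3,375.00     3,110.5991     3,110.5991       6,221.1982
  2     3,375.00     2,866.9116     5,733.8232      17,201.4696
  3     3,375.00     2,642.3148     7,926.9445      31,707.7780
  4    53,375.00    38,514.0274   154,056.1097     770,280.5485
  Σ                 47,133.8529   170,827.4765     825,410.9942
P = 47,133.8529.
Convexity = Σ t(t+1)·PV / [P·(1+y)²] = 825,410.9942 / (47,133.8529 × 1.177225) = 14.87571.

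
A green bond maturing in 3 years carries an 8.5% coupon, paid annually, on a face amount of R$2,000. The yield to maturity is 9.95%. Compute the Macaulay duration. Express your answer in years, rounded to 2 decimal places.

2.77 years

Periodic yield y = 0.0995. Discount each cash flow and weight by its year:
  t   CF        PV=CF/(1+0.0995)^t    t·PV
  1       170.00       154.6157       154.6157
  2       170.00       140.6237       281.2474
  3     2,170.00     1,632.5783     4,897.7350
  Σ                  1,927.8178     5,333.5981
Price P = Σ PV = 1,927.8178.
Macaulay duration = Σ(t·PV) / P = 5,333.5981 / 1,927.8178 = 2.76665 years.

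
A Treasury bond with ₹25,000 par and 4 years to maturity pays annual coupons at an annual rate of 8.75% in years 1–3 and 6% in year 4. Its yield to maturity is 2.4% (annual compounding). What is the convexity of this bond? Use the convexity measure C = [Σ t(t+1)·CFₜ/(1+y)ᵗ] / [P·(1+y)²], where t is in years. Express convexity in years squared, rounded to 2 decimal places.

16.44

With y = 0.024:
  t   CF        PV=CF/(1+0.024)^t    t·PV        t(t+1)·PV
  1     2,187.50     2,136.2305     2,136.2305       4,272.4609
  2     2,187.50     2,086.1626     4,172.3251      12,516.9754
  3     2,187.50     2,037.2681     6,111.8044      24,447.2176
  4    26,500.00    24,101.6096    96,406.4384     482,032.1919
  Σ                 30,361.2708   108,826.7984     523,268.8459
P = 30,361.2708.
Convexity = Σ t(t+1)·PV / [P·(1+y)²] = 523,268.8459 / (30,361.2708 × 1.048576) = 16.43634.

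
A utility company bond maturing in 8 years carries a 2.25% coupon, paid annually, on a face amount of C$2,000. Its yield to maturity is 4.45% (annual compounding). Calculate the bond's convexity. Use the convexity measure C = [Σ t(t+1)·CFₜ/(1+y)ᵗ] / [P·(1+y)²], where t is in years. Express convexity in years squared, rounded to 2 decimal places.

58.94

With y = 0.0445:
  t   CF        PV=CF/(1+0.0445)^t    t·PV        t(t+1)·PV
  1        45.00        43.0828        43.0828          86.1656
  2        45.00        41.2473        82.4946         247.4839
  3        45.00        39.4900       118.4700         473.8801
  4        45.00        37.8076       151.2303         756.1514
  5        45.00        36.1968       180.9840       1,085.9043
  6        45.00        34.6547       207.9281       1,455.4964
  7        45.00        33.1782       232.2477       1,857.9817
  8     2,045.00     1,443.5298    11,548.2385     103,934.1466
  Σ                  1,709.1872    12,564.6760     109,897.2098
P = 1,709.1872.
Convexity = Σ t(t+1)·PV / [P·(1+y)²] = 109,897.2098 / (1,709.1872 × 1.090980) = 58.93593.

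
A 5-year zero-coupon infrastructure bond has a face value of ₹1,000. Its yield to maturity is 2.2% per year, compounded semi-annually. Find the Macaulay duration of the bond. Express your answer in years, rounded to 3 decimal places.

5.000 years

A zero-coupon bond has a single cash flow at maturity, so its Macaulay duration equals its maturity: 5 years.
(Equivalently: 10 semi-annual periods ÷ 2 = 5 years.)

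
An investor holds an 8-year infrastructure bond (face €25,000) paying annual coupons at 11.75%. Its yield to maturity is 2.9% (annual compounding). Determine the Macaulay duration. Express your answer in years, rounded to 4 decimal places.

6.1382 years

Periodic yield y = 0.029. Discount each cash flow and weight by its year:
  t   CF        PV=CF/(1+0.029)^t    t·PV
  1     2,937.50     2,854.7133     2,854.7133
  2     2,937.50     2,774.2598     5,548.5196
  3     2,937.50     2,696.0736     8,088.2209
  4     2,937.50     2,620.0910    10,480.3640
  5     2,937.50     2,546.2498    12,731.2488
  6     2,937.50     2,474.4896    14,846.9374
  7     2,937.50     2,404.7518    16,833.2623
  8    27,937.50    22,226.1654   177,809.3234
  Σ                 40,596.7943   249,192.5898
Price P = Σ PV = 40,596.7943.
Macaulay duration = Σ(t·PV) / P = 249,192.5898 / 40,596.7943 = 6.13823 years.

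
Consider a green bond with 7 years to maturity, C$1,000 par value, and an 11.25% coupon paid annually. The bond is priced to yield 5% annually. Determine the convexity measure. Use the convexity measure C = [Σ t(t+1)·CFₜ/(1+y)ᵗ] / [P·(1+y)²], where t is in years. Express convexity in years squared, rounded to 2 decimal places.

With y = 0.05:
  t   CF        PV=CF/(1+0.05)^t    t·PV        t(t+1)·PV
  1       112.50       107.1429       107.1429         214.2857
  2       112.50       102.0408       204.0816         612.2449
  3       112.50        97.1817       291.5452       1,166.1808
  4       112.50        92.5540       370.2161       1,851.0806
  5       112.50        88.1467       440.7335       2,644.4008
  6       112.50        83.9492       503.6954       3,525.8677
  7     1,112.50       790.6330     5,534.4309      44,275.4469
  Σ                  1,361.6483     7,451.8455      54,289.5074
P = 1,361.6483.
Convexity = Σ t(t+1)·PV / [P·(1+y)²] = 54,289.5074 / (1,361.6483 × 1.102500) = 36.16366.

36.16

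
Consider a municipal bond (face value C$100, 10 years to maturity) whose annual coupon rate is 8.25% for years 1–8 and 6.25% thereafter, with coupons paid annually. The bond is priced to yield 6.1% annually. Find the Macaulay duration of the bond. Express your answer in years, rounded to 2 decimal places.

Periodic yield y = 0.061. Discount each cash flow and weight by its year:
  t   CF        PV=CF/(1+0.061)^t    t·PV
  1         8.25         7.7757         7.7757
  2         8.25         7.3286        14.6573
  3         8.25         6.9073        20.7219
  4         8.25         6.5102        26.0407
  5         8.25         6.1359        30.6794
  6         8.25         5.7831        34.6987
  7         8.25         5.4506        38.1544
  8         8.25         5.1373        41.0980
  9         6.25         3.6681        33.0129
  10      106.25        58.7726       587.7263
  Σ                    113.4694       834.5652
Price P = Σ PV = 113.4694.
Macaulay duration = Σ(t·PV) / P = 834.5652 / 113.4694 = 7.35498 years.

7.35 years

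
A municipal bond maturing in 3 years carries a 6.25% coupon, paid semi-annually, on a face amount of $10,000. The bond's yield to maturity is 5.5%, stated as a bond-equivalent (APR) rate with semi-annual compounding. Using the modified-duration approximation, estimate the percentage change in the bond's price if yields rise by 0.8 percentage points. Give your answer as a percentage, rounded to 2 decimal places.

Periodic yield y = 0.0275. Modified duration first:
  t   CF        PV=CF/(1+0.0275)^t    t·PV
  1       312.50       304.1363       304.1363
  2       312.50       295.9964       591.9927
  3       312.50       288.0743       864.2229
  4       312.50       280.3643     1,121.4572
  5       312.50       272.8606     1,364.3031
  6    10,312.50     8,763.4069    52,580.4415
  Σ                 10,204.8388    56,826.5537
P = 10,204.8388; D_Mac = 5.56859 half-year periods = 2.78429 yrs; D_mod = 2.78429/(1+0.0275) = 2.70978 yrs.
ΔP/P ≈ -D_mod · Δy = -2.70978 × (+0.008) = -0.021678 = -2.1678%.

-2.17%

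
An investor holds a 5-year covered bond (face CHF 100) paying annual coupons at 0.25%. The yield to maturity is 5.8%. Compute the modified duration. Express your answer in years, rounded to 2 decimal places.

4.70 years

Periodic yield y = 0.058. First find Macaulay duration:
  t   CF        PV=CF/(1+0.058)^t    t·PV
  1         0.25         0.2363         0.2363
  2         0.25         0.2233         0.4467
  3         0.25         0.2111         0.6333
  4         0.25         0.1995         0.7981
  5       100.25        75.6234       378.1169
  Σ                     76.4936       380.2312
P = 76.4936; Macaulay duration = 380.2312 / 76.4936 = 4.97076 years.
Modified duration = D_Mac / (1 + y) = 4.97076 / 1.058 = 4.69826 years.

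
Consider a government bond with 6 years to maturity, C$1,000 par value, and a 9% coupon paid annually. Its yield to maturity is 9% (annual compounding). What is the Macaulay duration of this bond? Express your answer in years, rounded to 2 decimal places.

Periodic yield y = 0.09. Discount each cash flow and weight by its year:
  t   CF        PV=CF/(1+0.09)^t    t·PV
  1        90.00        82.5688        82.5688
  2        90.00        75.7512       151.5024
  3        90.00        69.4965       208.4895
  4        90.00        63.7583       255.0331
  5        90.00        58.4938       292.4691
  6     1,090.00       649.9314     3,899.5883
  Σ                  1,000.0000     4,889.6513
Price P = Σ PV = 1,000.0000.
Macaulay duration = Σ(t·PV) / P = 4,889.6513 / 1,000.0000 = 4.88965 years.

4.89 years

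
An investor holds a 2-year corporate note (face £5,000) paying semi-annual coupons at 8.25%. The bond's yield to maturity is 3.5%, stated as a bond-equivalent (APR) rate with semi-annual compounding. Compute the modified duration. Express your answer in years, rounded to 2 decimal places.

1.86 years

Periodic yield y = 0.0175. First find Macaulay duration:
  t   CF        PV=CF/(1+0.0175)^t    t·PV
  1       206.25       202.7027       202.7027
  2       206.25       199.2164       398.4328
  3       206.25       195.7901       587.3703
  4     5,206.25     4,857.2152    19,428.8609
  Σ                  5,454.9244    20,617.3667
P = 5,454.9244; Macaulay duration = 20,617.3667 / 5,454.9244 = 3.77959 half-year periods = 1.88979 years.
Modified duration = D_Mac / (1 + y) = 1.88979 / 1.0175 = 1.85729 years.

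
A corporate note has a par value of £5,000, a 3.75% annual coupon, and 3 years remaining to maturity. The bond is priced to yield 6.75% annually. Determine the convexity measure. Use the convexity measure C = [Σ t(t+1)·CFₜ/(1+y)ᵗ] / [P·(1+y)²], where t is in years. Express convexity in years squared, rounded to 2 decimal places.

With y = 0.0675:
  t   CF        PV=CF/(1+0.0675)^t    t·PV        t(t+1)·PV
  1       187.50       175.6440       175.6440         351.2881
  2       187.50       164.5377       329.0755         987.2264
  3     5,187.50     4,264.3659    12,793.0976      51,172.3904
  Σ                  4,604.5476    13,297.8171      52,510.9049
P = 4,604.5476.
Convexity = Σ t(t+1)·PV / [P·(1+y)²] = 52,510.9049 / (4,604.5476 × 1.139556) = 10.00753.

10.01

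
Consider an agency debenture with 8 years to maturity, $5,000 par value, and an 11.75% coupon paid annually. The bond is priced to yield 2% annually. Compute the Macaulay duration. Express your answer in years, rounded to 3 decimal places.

6.190 years

Periodic yield y = 0.02. Discount each cash flow and weight by its year:
  t   CF        PV=CF/(1+0.02)^t    t·PV
  1       587.50       575.9804       575.9804
  2       587.50       564.6867     1,129.3733
  3       587.50       553.6144     1,660.8431
  4       587.50       542.7592     2,171.0368
  5       587.50       532.1169     2,660.5843
  6       587.50       521.6832     3,130.0991
  7       587.50       511.4541     3,580.1787
  8     5,587.50     4,768.8774    38,151.0196
  Σ                  8,571.1722    53,059.1153
Price P = Σ PV = 8,571.1722.
Macaulay duration = Σ(t·PV) / P = 53,059.1153 / 8,571.1722 = 6.19042 years.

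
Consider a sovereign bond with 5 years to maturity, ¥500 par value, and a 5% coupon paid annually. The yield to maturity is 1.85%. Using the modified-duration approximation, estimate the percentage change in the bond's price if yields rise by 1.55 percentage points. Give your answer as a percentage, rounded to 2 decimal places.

Periodic yield y = 0.0185. Modified duration first:
  t   CF        PV=CF/(1+0.0185)^t    t·PV
  1        25.00        24.5459        24.5459
  2        25.00        24.1000        48.2001
  3        25.00        23.6623        70.9869
  4        25.00        23.2325        92.9300
  5       525.00       479.0205     2,395.1027
  Σ                    574.5613     2,631.7656
P = 574.5613; D_Mac = 4.58048 yrs; D_mod = 4.58048/(1+0.0185) = 4.49728 yrs.
ΔP/P ≈ -D_mod · Δy = -4.49728 × (+0.0155) = -0.069708 = -6.9708%.

-6.97%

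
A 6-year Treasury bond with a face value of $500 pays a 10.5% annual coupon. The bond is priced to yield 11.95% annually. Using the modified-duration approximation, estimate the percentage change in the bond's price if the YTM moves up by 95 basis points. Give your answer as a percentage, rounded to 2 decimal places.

-3.99%

Periodic yield y = 0.1195. Modified duration first:
  t   CF        PV=CF/(1+0.1195)^t    t·PV
  1        52.50        46.8959        46.8959
  2        52.50        41.8901        83.7801
  3        52.50        37.4186       112.2557
  4        52.50        33.4243       133.6974
  5        52.50        29.8565       149.2825
  6       552.50       280.6646     1,683.9878
  Σ                    470.1500     2,209.8994
P = 470.1500; D_Mac = 4.70041 yrs; D_mod = 4.70041/(1+0.1195) = 4.19867 yrs.
ΔP/P ≈ -D_mod · Δy = -4.19867 × (+0.0095) = -0.039887 = -3.9887%.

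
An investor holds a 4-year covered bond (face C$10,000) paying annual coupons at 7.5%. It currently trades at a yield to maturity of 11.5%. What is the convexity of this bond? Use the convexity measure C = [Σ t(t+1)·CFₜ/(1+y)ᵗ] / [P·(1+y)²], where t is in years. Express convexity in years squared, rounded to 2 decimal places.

13.81

With y = 0.115:
  t   CF        PV=CF/(1+0.115)^t    t·PV        t(t+1)·PV
  1       750.00       672.6457       672.6457       1,345.2915
  2       750.00       603.2697     1,206.5394       3,619.6183
  3       750.00       541.0491     1,623.1472       6,492.5889
  4    10,750.00     6,955.1899    27,820.7598     139,103.7988
  Σ                  8,772.1545    31,323.0922     150,561.2976
P = 8,772.1545.
Convexity = Σ t(t+1)·PV / [P·(1+y)²] = 150,561.2976 / (8,772.1545 × 1.243225) = 13.80567.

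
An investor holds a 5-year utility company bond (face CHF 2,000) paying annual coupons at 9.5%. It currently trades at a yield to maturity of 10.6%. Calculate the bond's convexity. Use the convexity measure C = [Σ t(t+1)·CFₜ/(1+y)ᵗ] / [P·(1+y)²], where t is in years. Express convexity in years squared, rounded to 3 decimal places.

19.267

With y = 0.106:
  t   CF        PV=CF/(1+0.106)^t    t·PV        t(t+1)·PV
  1       190.00       171.7902       171.7902         343.5805
  2       190.00       155.3257       310.6514         931.9543
  3       190.00       140.4392       421.3175       1,685.2699
  4       190.00       126.9793       507.9174       2,539.5870
  5     2,190.00     1,323.3310     6,616.6549      39,699.9294
  Σ                  1,917.8654     8,028.3314      45,200.3210
P = 1,917.8654.
Convexity = Σ t(t+1)·PV / [P·(1+y)²] = 45,200.3210 / (1,917.8654 × 1.223236) = 19.26696.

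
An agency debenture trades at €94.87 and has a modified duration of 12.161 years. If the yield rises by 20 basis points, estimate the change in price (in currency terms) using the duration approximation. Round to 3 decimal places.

-€2.307

Duration approximation: ΔP/P ≈ -D_mod · Δy = -12.161 × (+0.002) = -0.024322.
ΔP ≈ 94.87 × (-0.024322) = -2.30742814.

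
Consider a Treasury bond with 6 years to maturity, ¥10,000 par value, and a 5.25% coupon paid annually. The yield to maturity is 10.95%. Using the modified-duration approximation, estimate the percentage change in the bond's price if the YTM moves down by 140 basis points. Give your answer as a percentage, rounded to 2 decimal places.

Periodic yield y = 0.1095. Modified duration first:
  t   CF        PV=CF/(1+0.1095)^t    t·PV
  1       525.00       473.1861       473.1861
  2       525.00       426.4859       852.9718
  3       525.00       384.3947     1,153.1841
  4       525.00       346.4576     1,385.8304
  5       525.00       312.2646     1,561.3231
  6    10,525.00     5,642.3272    33,853.9630
  Σ                  7,585.1161    39,280.4585
P = 7,585.1161; D_Mac = 5.17862 yrs; D_mod = 5.17862/(1+0.1095) = 4.66753 yrs.
ΔP/P ≈ -D_mod · Δy = -4.66753 × (-0.014) = +0.065345 = +6.5345%.

+6.53%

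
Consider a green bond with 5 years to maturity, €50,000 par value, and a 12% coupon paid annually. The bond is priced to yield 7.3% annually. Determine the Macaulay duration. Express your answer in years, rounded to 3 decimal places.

4.123 years

Periodic yield y = 0.073. Discount each cash flow and weight by its year:
  t   CF        PV=CF/(1+0.073)^t    t·PV
  1     6,000.00     5,591.7987     5,591.7987
  2     6,000.00     5,211.3688    10,422.7375
  3     6,000.00     4,856.8209    14,570.4626
  4     6,000.00     4,526.3941    18,105.5763
  5    56,000.00    39,372.1759   196,860.8797
  Σ                 59,558.5583   245,551.4549
Price P = Σ PV = 59,558.5583.
Macaulay duration = Σ(t·PV) / P = 245,551.4549 / 59,558.5583 = 4.12286 years.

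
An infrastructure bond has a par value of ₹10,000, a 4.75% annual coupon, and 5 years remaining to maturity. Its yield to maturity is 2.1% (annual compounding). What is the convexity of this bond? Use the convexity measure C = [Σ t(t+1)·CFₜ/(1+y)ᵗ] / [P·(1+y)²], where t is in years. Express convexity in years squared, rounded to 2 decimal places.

With y = 0.021:
  t   CF        PV=CF/(1+0.021)^t    t·PV        t(t+1)·PV
  1       475.00       465.2302       465.2302         930.4603
  2       475.00       455.6613       911.3226       2,733.9677
  3       475.00       446.2892     1,338.8676       5,355.4705
  4       475.00       437.1099     1,748.4396       8,742.1980
  5    10,475.00     9,441.1592    47,205.7960     283,234.7762
  Σ                 11,245.4498    51,669.6560     300,996.8726
P = 11,245.4498.
Convexity = Σ t(t+1)·PV / [P·(1+y)²] = 300,996.8726 / (11,245.4498 × 1.042441) = 25.67637.

25.68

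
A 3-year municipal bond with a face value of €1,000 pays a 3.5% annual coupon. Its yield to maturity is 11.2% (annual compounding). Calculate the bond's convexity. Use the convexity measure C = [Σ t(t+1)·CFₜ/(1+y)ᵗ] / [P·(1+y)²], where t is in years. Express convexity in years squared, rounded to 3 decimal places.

9.222

With y = 0.112:
  t   CF        PV=CF/(1+0.112)^t    t·PV        t(t+1)·PV
  1        35.00        31.4748        31.4748          62.9496
  2        35.00        28.3047        56.6094         169.8282
  3     1,035.00       752.7071     2,258.1212       9,032.4847
  Σ                    812.4866     2,346.2054       9,265.2625
P = 812.4866.
Convexity = Σ t(t+1)·PV / [P·(1+y)²] = 9,265.2625 / (812.4866 × 1.236544) = 9.22215.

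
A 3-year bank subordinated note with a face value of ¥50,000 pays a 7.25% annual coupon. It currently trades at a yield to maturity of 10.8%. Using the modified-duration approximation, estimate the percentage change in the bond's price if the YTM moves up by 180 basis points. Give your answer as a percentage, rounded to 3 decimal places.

-4.536%

Periodic yield y = 0.108. Modified duration first:
  t   CF        PV=CF/(1+0.108)^t    t·PV
  1     3,625.00     3,271.6606     3,271.6606
  2     3,625.00     2,952.7623     5,905.5246
  3    53,625.00    39,422.8506   118,268.5518
  Σ                 45,647.2736   127,445.7370
P = 45,647.2736; D_Mac = 2.79197 yrs; D_mod = 2.79197/(1+0.108) = 2.51983 yrs.
ΔP/P ≈ -D_mod · Δy = -2.51983 × (+0.018) = -0.045357 = -4.5357%.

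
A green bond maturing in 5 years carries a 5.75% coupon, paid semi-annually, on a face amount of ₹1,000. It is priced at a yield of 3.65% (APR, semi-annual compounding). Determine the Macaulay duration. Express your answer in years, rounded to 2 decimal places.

Periodic yield y = 0.01825. Discount each cash flow and weight by its period:
  t   CF        PV=CF/(1+0.01825)^t    t·PV
  1        28.75        28.2347        28.2347
  2        28.75        27.7287        55.4573
  3        28.75        27.2317        81.6951
  4        28.75        26.7436       106.9745
  5        28.75        26.2643       131.3215
  6        28.75        25.7936       154.7614
  7        28.75        25.3313       177.3189
  8        28.75        24.8773       199.0181
  9        28.75        24.4314       219.8825
  10    1,028.75       858.5501     8,585.5013
  Σ                  1,095.1866     9,740.1652
Price P = Σ PV = 1,095.1866.
Macaulay duration = Σ(t·PV) / P = 9,740.1652 / 1,095.1866 = 8.89361 half-year periods.
In years: 8.89361 / 2 = 4.44681 years.

4.45 years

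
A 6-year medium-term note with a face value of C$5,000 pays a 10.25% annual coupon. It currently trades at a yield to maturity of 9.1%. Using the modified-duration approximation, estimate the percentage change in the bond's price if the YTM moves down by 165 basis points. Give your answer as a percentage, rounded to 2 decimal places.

Periodic yield y = 0.091. Modified duration first:
  t   CF        PV=CF/(1+0.091)^t    t·PV
  1       512.50       469.7525       469.7525
  2       512.50       430.5706       861.1412
  3       512.50       394.6568     1,183.9705
  4       512.50       361.7386     1,446.9544
  5       512.50       331.5661     1,657.8305
  6     5,512.50     3,268.8884    19,613.3306
  Σ                  5,257.1731    25,232.9797
P = 5,257.1731; D_Mac = 4.79972 yrs; D_mod = 4.79972/(1+0.091) = 4.39938 yrs.
ΔP/P ≈ -D_mod · Δy = -4.39938 × (-0.0165) = +0.072590 = +7.2590%.

+7.26%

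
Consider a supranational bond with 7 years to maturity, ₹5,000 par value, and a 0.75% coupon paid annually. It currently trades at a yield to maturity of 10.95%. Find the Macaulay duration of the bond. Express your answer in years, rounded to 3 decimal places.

Periodic yield y = 0.1095. Discount each cash flow and weight by its year:
  t   CF        PV=CF/(1+0.1095)^t    t·PV
  1        37.50        33.7990        33.7990
  2        37.50        30.4633        60.9266
  3        37.50        27.4568        82.3703
  4        37.50        24.7470        98.9879
  5        37.50        22.3046       111.5231
  6        37.50        20.1033       120.6198
  7     5,037.50     2,434.0187    17,038.1310
  Σ                  2,592.8927    17,546.3576
Price P = Σ PV = 2,592.8927.
Macaulay duration = Σ(t·PV) / P = 17,546.3576 / 2,592.8927 = 6.76710 years.

6.767 years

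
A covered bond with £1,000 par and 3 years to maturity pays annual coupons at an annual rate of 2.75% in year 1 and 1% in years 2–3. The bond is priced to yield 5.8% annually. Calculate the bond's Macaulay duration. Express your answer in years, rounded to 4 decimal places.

2.9314 years

Periodic yield y = 0.058. Discount each cash flow and weight by its year:
  t   CF        PV=CF/(1+0.058)^t    t·PV
  1        27.50        25.9924        25.9924
  2        10.00         8.9336        17.8673
  3     1,010.00       852.8337     2,558.5012
  Σ                    887.7598     2,602.3609
Price P = Σ PV = 887.7598.
Macaulay duration = Σ(t·PV) / P = 2,602.3609 / 887.7598 = 2.93138 years.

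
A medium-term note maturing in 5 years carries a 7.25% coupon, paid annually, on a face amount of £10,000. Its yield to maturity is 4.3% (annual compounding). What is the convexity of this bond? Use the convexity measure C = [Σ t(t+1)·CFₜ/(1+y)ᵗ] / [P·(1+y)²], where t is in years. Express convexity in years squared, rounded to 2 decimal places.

With y = 0.043:
  t   CF        PV=CF/(1+0.043)^t    t·PV        t(t+1)·PV
  1       725.00       695.1103       695.1103       1,390.2205
  2       725.00       666.4528     1,332.9056       3,998.7167
  3       725.00       638.9768     1,916.9304       7,667.7214
  4       725.00       612.6335     2,450.5342      12,252.6709
  5    10,725.00     8,689.1193    43,445.5964     260,673.5782
  Σ                 11,302.2927    49,841.0767     285,982.9078
P = 11,302.2927.
Convexity = Σ t(t+1)·PV / [P·(1+y)²] = 285,982.9078 / (11,302.2927 × 1.087849) = 23.25974.

23.26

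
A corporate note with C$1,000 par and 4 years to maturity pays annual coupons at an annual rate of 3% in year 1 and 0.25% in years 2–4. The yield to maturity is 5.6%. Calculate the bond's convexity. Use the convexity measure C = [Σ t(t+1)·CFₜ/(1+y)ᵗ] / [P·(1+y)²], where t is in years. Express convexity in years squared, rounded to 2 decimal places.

17.34

With y = 0.056:
  t   CF        PV=CF/(1+0.056)^t    t·PV        t(t+1)·PV
  1        30.00        28.4091        28.4091          56.8182
  2         2.50         2.2419         4.4838          13.4513
  3         2.50         2.1230         6.3690          25.4759
  4     1,002.50       806.1739     3,224.6954      16,123.4771
  Σ                    838.9478     3,263.9572      16,219.2224
P = 838.9478.
Convexity = Σ t(t+1)·PV / [P·(1+y)²] = 16,219.2224 / (838.9478 × 1.115136) = 17.33673.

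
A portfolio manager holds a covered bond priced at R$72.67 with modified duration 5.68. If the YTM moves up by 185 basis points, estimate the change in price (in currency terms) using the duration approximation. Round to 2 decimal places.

-R$7.64

Duration approximation: ΔP/P ≈ -D_mod · Δy = -5.68 × (+0.0185) = -0.105080.
ΔP ≈ 72.67 × (-0.105080) = -7.6361636.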